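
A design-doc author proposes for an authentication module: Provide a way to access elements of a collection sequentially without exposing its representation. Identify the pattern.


This matches the Iterator pattern

Iterator


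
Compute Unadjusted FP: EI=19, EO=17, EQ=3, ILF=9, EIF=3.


UFP = EI*4 + EO*5 + EQ*4 + ILF*10 + EIF*7
UFP = 19*4 + 17*5 + 3*4 + 9*10 + 3*7
UFP = 76 + 85 + 12 + 90 + 21
UFP = 284

284


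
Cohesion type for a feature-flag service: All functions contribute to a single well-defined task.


Reasoning: Best: single purpose
Type: Functional cohesion

Functional cohesion


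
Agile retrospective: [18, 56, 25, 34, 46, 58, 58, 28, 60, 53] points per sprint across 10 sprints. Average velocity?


Formula: Avg velocity = Total points / Number of sprints
Points: [18, 56, 25, 34, 46, 58, 58, 28, 60, 53]
Sum = 18 + 56 + 25 + 34 + 46 + 58 + 58 + 28 + 60 + 53 = 436
Avg velocity = 436 / 10 = 43.6 points/sprint

43.6 points/sprint


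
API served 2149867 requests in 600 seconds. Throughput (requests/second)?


Formula: throughput = requests / seconds
throughput = 2149867 / 600
throughput = 3583.11 requests/second

3583.11 requests/second


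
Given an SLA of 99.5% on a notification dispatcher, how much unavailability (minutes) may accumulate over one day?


Formula: allowed downtime = period * (100 - SLA) / 100
Period (day) = 1440 minutes
Unavailability fraction = (100 - 99.5) / 100
Allowed downtime = 1440 * (100 - 99.5) / 100
Allowed downtime = 7.2 minutes

7.2 minutes


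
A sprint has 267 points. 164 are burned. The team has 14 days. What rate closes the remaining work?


Formula: Required rate = Remaining points / Days left
Remaining = 267 - 164 = 103 points
Required rate = 103 / 14 = 7.36 points/day

7.36 points/day


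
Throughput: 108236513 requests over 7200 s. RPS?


Formula: throughput = requests / seconds
throughput = 108236513 / 7200
throughput = 15032.85 requests/second

15032.85 requests/second


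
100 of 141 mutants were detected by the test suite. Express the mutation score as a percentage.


Mutation score = killed / total * 100
Mutation score = 100 / 141 * 100
Mutation score = 70.92%

70.92%


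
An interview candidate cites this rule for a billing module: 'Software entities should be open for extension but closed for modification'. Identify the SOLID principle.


This describes the Open/Closed Principle (OCP)

Open/Closed Principle (OCP)


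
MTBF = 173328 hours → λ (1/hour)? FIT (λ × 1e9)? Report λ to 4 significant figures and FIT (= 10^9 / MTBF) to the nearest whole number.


Formula: λ = 1 / MTBF; FIT = λ × 1e9 = 1e9 / MTBF
λ = 1 / 173328 ≈ 5.769e-06 failures/hour
FIT = 1e9 / 173328 ≈ 5769 failures per 1e9 hours (nearest whole number)

λ = 5.769e-06 /h, FIT = 5769


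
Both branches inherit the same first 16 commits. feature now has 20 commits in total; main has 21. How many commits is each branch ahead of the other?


Common ancestor: commit #16
feature commits after divergence: 20 - 16 = 4
main commits after divergence: 21 - 16 = 5
feature is 4 commits ahead of main
main is 5 commits ahead of feature

feature ahead: 4, main ahead: 5


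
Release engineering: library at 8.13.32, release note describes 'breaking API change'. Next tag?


Current: 8.13.32
Change category: 'breaking API change' → major bump
SemVer rule: major bump → increment MAJOR, reset MINOR and PATCH to 0
New: 9.0.0

9.0.0


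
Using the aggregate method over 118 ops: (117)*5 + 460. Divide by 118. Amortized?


Formula: Amortized cost = Total cost / Operations
Total cost = (117 * 5) + (1 * 460)
Total cost = 585 + 460 = 1045
Amortized = 1045 / 118 = 8.8559

8.8559


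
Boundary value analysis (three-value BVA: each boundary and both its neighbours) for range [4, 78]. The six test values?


Range: [4, 78]
Boundaries: just below min, min, min+1, max-1, max, just above max
Values: [3, 4, 5, 77, 78, 79]

[3, 4, 5, 77, 78, 79]


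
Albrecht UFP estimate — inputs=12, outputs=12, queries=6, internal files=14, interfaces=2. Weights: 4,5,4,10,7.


UFP = EI*4 + EO*5 + EQ*4 + ILF*10 + EIF*7
UFP = 12*4 + 12*5 + 6*4 + 14*10 + 2*7
UFP = 48 + 60 + 24 + 140 + 14
UFP = 286

286


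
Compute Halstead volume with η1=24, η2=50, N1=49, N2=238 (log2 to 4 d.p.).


Formula: V = N * log2(η), where N = N1 + N2 and η = η1 + η2
η = 24 + 50 = 74
N = 49 + 238 = 287
log2(74) ≈ 6.2095
V = 287 * 6.2095 = 1782.13

1782.13


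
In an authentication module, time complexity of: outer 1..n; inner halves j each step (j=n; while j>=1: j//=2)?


Reasoning: n times log n
Complexity: O(n log n)

O(n log n)


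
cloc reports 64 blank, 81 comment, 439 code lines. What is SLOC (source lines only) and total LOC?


Total LOC = blank + comment + code
Total LOC = 64 + 81 + 439 = 584
SLOC (source only) = code = 439

Total LOC: 584, SLOC: 439


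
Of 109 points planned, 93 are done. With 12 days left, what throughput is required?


Formula: Required rate = Remaining points / Days left
Remaining = 109 - 93 = 16 points
Required rate = 16 / 12 = 1.33 points/day

1.33 points/day


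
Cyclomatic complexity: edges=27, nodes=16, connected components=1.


Formula: V(G) = E - N + 2P
V(G) = 27 - 16 + 2*1
V(G) = 11 + 2
V(G) = 13

13


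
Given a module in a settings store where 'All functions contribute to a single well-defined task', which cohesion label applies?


Reasoning: Best: single purpose
Type: Functional cohesion

Functional cohesion


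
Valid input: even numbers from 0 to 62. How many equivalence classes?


Constraint: even integers in [0, 62]
Class 1: x < 0 — out-of-range invalid
Class 2: x in [0,62] but odd — wrong type invalid
Class 3: x in [0,62] and even — valid
Class 4: x > 62 — out-of-range invalid
Total equivalence classes: 4

4 equivalence classes


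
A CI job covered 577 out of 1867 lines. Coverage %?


Coverage = covered / total * 100
Coverage = 577 / 1867 * 100
Coverage = 30.91%

30.91%


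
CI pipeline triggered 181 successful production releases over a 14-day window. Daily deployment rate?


Formula: deployments per day = releases / days
= 181 / 14
= 12.929 deploys/day
(equivalently, 90.5 deploys/week)

12.929 deploys/day


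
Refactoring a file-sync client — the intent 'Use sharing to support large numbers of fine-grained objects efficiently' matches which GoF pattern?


This matches the Flyweight pattern

Flyweight


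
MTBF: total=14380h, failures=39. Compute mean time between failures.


Formula: MTBF = Total operating time / Number of failures
MTBF = 14380 / 39
MTBF = 368.72 hours

368.72 hours


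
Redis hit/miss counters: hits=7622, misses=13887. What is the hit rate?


Formula: hit rate = hits / (hits + misses) * 100
hit rate = 7622 / (7622 + 13887) * 100
hit rate = 7622 / 21509 * 100
hit rate = 35.44%

35.44%


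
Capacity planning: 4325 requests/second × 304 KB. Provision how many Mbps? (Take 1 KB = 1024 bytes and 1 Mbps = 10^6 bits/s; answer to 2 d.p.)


Formula: Mbps = payload_bytes * RPS * 8 / 1e6
Payload per request = 304 KB = 304 * 1024 = 311296 bytes
Total bytes/sec = 311296 * 4325 = 1346355200
Total bits/sec = 1346355200 * 8 = 10770841600
Mbps = 10770841600 / 1e6 = 10770.84

10770.84 Mbps


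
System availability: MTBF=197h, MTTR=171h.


Availability = MTBF / (MTBF + MTTR)
Availability = 197 / (197 + 171)
Availability = 197 / 368
Availability = 53.5326%

53.5326%


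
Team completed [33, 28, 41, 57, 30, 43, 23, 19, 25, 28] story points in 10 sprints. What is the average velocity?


Formula: Avg velocity = Total points / Number of sprints
Points: [33, 28, 41, 57, 30, 43, 23, 19, 25, 28]
Sum = 33 + 28 + 41 + 57 + 30 + 43 + 23 + 19 + 25 + 28 = 327
Avg velocity = 327 / 10 = 32.7 points/sprint

32.7 points/sprint


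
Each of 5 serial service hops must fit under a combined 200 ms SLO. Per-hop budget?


Formula: per_stage = total_budget / stages
per_stage = 200 / 5
per_stage = 40.0 ms

40.0 ms


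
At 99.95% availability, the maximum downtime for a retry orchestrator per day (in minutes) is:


Formula: allowed downtime = period * (100 - SLA) / 100
Period (day) = 1440 minutes
Unavailability fraction = (100 - 99.95) / 100
Allowed downtime = 1440 * (100 - 99.95) / 100
Allowed downtime = 0.72 minutes

0.72 minutes


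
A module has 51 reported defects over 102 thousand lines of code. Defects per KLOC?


Defect density = defects / KLOC
Defect density = 51 / 102
Defect density = 0.5 defects/KLOC

0.5 defects/KLOC


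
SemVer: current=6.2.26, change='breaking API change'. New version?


Current: 6.2.26
Change category: 'breaking API change' → major bump
SemVer rule: major bump → increment MAJOR, reset MINOR and PATCH to 0
New: 7.0.0

7.0.0


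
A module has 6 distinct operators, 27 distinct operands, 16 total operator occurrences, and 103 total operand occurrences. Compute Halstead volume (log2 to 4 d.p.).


Formula: V = N * log2(η), where N = N1 + N2 and η = η1 + η2
η = 6 + 27 = 33
N = 16 + 103 = 119
log2(33) ≈ 5.0444
V = 119 * 5.0444 = 600.28

600.28


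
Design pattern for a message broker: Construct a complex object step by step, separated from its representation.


This matches the Builder pattern

Builder


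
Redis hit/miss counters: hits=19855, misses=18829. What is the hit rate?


Formula: hit rate = hits / (hits + misses) * 100
hit rate = 19855 / (19855 + 18829) * 100
hit rate = 19855 / 38684 * 100
hit rate = 51.33%

51.33%


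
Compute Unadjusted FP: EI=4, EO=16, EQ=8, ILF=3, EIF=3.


UFP = EI*4 + EO*5 + EQ*4 + ILF*10 + EIF*7
UFP = 4*4 + 16*5 + 8*4 + 3*10 + 3*7
UFP = 16 + 80 + 32 + 30 + 21
UFP = 179

179


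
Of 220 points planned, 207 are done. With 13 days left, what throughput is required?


Formula: Required rate = Remaining points / Days left
Remaining = 220 - 207 = 13 points
Required rate = 13 / 13 = 1.0 points/day

1.0 points/day


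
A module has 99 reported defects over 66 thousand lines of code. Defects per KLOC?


Defect density = defects / KLOC
Defect density = 99 / 66
Defect density = 1.5 defects/KLOC

1.5 defects/KLOC


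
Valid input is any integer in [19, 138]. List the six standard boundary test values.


Range: [19, 138]
Boundaries: just below min, min, min+1, max-1, max, just above max
Values: [18, 19, 20, 137, 138, 139]

[18, 19, 20, 137, 138, 139]


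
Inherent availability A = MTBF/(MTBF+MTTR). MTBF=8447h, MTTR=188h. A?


Availability = MTBF / (MTBF + MTTR)
Availability = 8447 / (8447 + 188)
Availability = 8447 / 8635
Availability = 97.8228%

97.8228%


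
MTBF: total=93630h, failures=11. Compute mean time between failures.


Formula: MTBF = Total operating time / Number of failures
MTBF = 93630 / 11
MTBF = 8511.82 hours

8511.82 hours


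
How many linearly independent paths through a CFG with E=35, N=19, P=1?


Formula: V(G) = E - N + 2P
V(G) = 35 - 19 + 2*1
V(G) = 16 + 2
V(G) = 18

18


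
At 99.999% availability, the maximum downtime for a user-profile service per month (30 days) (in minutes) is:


Formula: allowed downtime = period * (100 - SLA) / 100
Period (month (30 days)) = 43200 minutes
Unavailability fraction = (100 - 99.999) / 100
Allowed downtime = 43200 * (100 - 99.999) / 100
Allowed downtime = 0.432 minutes

0.432 minutes


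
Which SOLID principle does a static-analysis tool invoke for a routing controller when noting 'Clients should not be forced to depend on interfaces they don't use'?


This describes the Interface Segregation Principle (ISP)

Interface Segregation Principle (ISP)


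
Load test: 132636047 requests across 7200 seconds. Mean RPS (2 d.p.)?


Formula: throughput = requests / seconds
throughput = 132636047 / 7200
throughput = 18421.67 requests/second

18421.67 requests/second


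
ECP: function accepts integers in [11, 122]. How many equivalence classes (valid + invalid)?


Valid range: [11, 122]
Class 1: x < 11 — invalid
Class 2: 11 ≤ x ≤ 122 — valid
Class 3: x > 122 — invalid
Total equivalence classes: 3

3 equivalence classes


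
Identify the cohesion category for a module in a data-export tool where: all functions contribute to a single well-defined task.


Reasoning: Best: single purpose
Type: Functional cohesion

Functional cohesion


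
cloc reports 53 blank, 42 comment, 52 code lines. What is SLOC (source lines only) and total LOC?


Total LOC = blank + comment + code
Total LOC = 53 + 42 + 52 = 147
SLOC (source only) = code = 52

Total LOC: 147, SLOC: 52


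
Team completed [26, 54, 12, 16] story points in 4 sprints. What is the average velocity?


Formula: Avg velocity = Total points / Number of sprints
Points: [26, 54, 12, 16]
Sum = 26 + 54 + 12 + 16 = 108
Avg velocity = 108 / 4 = 27.0 points/sprint

27.0 points/sprint


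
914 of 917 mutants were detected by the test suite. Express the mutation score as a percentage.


Mutation score = killed / total * 100
Mutation score = 914 / 917 * 100
Mutation score = 99.67%

99.67%


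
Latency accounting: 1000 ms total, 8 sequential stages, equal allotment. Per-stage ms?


Formula: per_stage = total_budget / stages
per_stage = 1000 / 8
per_stage = 125.0 ms

125.0 ms


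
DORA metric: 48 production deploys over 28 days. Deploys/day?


Formula: deployments per day = releases / days
= 48 / 28
= 1.714 deploys/day
(equivalently, 12.0 deploys/week)

1.714 deploys/day


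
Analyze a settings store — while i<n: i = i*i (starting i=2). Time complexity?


Reasoning: squaring drives double-exponential growth; iterations ~ log log n
Complexity: O(log log n)

O(log log n)


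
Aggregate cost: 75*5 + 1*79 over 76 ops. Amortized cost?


Formula: Amortized cost = Total cost / Operations
Total cost = (75 * 5) + (1 * 79)
Total cost = 375 + 79 = 454
Amortized = 454 / 76 = 5.9737

5.9737


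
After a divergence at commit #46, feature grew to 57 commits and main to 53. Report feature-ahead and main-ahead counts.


Common ancestor: commit #46
feature commits after divergence: 57 - 46 = 11
main commits after divergence: 53 - 46 = 7
feature is 11 commits ahead of main
main is 7 commits ahead of feature

feature ahead: 11, main ahead: 7


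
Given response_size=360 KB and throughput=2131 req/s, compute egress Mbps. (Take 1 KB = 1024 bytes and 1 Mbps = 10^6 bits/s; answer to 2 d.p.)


Formula: Mbps = payload_bytes * RPS * 8 / 1e6
Payload per request = 360 KB = 360 * 1024 = 368640 bytes
Total bytes/sec = 368640 * 2131 = 785571840
Total bits/sec = 785571840 * 8 = 6284574720
Mbps = 6284574720 / 1e6 = 6284.57

6284.57 Mbps


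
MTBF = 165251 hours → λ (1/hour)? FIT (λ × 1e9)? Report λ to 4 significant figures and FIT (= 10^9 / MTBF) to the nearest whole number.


Formula: λ = 1 / MTBF; FIT = λ × 1e9 = 1e9 / MTBF
λ = 1 / 165251 ≈ 6.051e-06 failures/hour
FIT = 1e9 / 165251 ≈ 6051 failures per 1e9 hours (nearest whole number)

λ = 6.051e-06 /h, FIT = 6051


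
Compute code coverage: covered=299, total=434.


Coverage = covered / total * 100
Coverage = 299 / 434 * 100
Coverage = 68.89%

68.89%


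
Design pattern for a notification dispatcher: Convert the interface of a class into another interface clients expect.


This matches the Adapter pattern

Adapter


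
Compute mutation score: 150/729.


Mutation score = killed / total * 100
Mutation score = 150 / 729 * 100
Mutation score = 20.58%

20.58%


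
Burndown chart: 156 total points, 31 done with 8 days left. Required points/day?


Formula: Required rate = Remaining points / Days left
Remaining = 156 - 31 = 125 points
Required rate = 125 / 8 = 15.63 points/day

15.63 points/day


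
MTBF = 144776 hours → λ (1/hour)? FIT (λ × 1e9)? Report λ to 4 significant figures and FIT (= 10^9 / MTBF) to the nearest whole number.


Formula: λ = 1 / MTBF; FIT = λ × 1e9 = 1e9 / MTBF
λ = 1 / 144776 ≈ 6.907e-06 failures/hour
FIT = 1e9 / 144776 ≈ 6907 failures per 1e9 hours (nearest whole number)

λ = 6.907e-06 /h, FIT = 6907


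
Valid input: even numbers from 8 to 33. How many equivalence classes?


Constraint: even integers in [8, 33]
Class 1: x < 8 — out-of-range invalid
Class 2: x in [8,33] but odd — wrong type invalid
Class 3: x in [8,33] and even — valid
Class 4: x > 33 — out-of-range invalid
Total equivalence classes: 4

4 equivalence classes


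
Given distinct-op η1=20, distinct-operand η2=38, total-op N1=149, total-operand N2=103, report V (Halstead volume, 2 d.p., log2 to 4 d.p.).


Formula: V = N * log2(η), where N = N1 + N2 and η = η1 + η2
η = 20 + 38 = 58
N = 149 + 103 = 252
log2(58) ≈ 5.8580
V = 252 * 5.8580 = 1476.22

1476.22


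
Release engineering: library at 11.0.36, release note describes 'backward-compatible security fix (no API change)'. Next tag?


Current: 11.0.36
Change category: 'backward-compatible security fix (no API change)' → patch bump
SemVer rule: patch bump → increment PATCH (MAJOR and MINOR unchanged)
New: 11.0.37

11.0.37


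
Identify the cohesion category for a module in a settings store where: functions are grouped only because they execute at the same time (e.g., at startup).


Reasoning: Related by timing only
Type: Temporal cohesion

Temporal cohesion


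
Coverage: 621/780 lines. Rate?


Coverage = covered / total * 100
Coverage = 621 / 780 * 100
Coverage = 79.62%

79.62%


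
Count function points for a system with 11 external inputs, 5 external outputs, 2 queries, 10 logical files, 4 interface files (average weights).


UFP = EI*4 + EO*5 + EQ*4 + ILF*10 + EIF*7
UFP = 11*4 + 5*5 + 2*4 + 10*10 + 4*7
UFP = 44 + 25 + 8 + 100 + 28
UFP = 205

205


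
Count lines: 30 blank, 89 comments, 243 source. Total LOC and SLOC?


Total LOC = blank + comment + code
Total LOC = 30 + 89 + 243 = 362
SLOC (source only) = code = 243

Total LOC: 362, SLOC: 243


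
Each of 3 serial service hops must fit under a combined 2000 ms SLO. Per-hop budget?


Formula: per_stage = total_budget / stages
per_stage = 2000 / 3
per_stage = 666.67 ms

666.67 ms


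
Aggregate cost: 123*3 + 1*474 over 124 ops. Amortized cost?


Formula: Amortized cost = Total cost / Operations
Total cost = (123 * 3) + (1 * 474)
Total cost = 369 + 474 = 843
Amortized = 843 / 124 = 6.7984

6.7984


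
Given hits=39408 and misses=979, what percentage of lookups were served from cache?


Formula: hit rate = hits / (hits + misses) * 100
hit rate = 39408 / (39408 + 979) * 100
hit rate = 39408 / 40387 * 100
hit rate = 97.58%

97.58%


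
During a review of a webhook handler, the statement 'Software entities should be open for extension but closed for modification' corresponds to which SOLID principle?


This describes the Open/Closed Principle (OCP)

Open/Closed Principle (OCP)


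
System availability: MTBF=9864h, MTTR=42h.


Availability = MTBF / (MTBF + MTTR)
Availability = 9864 / (9864 + 42)
Availability = 9864 / 9906
Availability = 99.576%

99.576%


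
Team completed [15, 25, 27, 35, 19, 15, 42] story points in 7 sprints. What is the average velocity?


Formula: Avg velocity = Total points / Number of sprints
Points: [15, 25, 27, 35, 19, 15, 42]
Sum = 15 + 25 + 27 + 35 + 19 + 15 + 42 = 178
Avg velocity = 178 / 7 = 25.43 points/sprint

25.43 points/sprint


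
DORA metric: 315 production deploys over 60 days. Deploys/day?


Formula: deployments per day = releases / days
= 315 / 60
= 5.25 deploys/day
(equivalently, 36.75 deploys/week)

5.25 deploys/day


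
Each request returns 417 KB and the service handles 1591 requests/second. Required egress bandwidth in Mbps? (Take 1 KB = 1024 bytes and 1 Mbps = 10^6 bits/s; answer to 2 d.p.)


Formula: Mbps = payload_bytes * RPS * 8 / 1e6
Payload per request = 417 KB = 417 * 1024 = 427008 bytes
Total bytes/sec = 427008 * 1591 = 679369728
Total bits/sec = 679369728 * 8 = 5434957824
Mbps = 5434957824 / 1e6 = 5434.96

5434.96 Mbps


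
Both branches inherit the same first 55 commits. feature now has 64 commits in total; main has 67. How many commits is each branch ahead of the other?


Common ancestor: commit #55
feature commits after divergence: 64 - 55 = 9
main commits after divergence: 67 - 55 = 12
feature is 9 commits ahead of main
main is 12 commits ahead of feature

feature ahead: 9, main ahead: 12


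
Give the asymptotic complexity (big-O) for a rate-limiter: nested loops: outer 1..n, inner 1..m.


Reasoning: product of independent bounds
Complexity: O(n*m)

O(n*m)


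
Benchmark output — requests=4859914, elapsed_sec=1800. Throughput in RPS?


Formula: throughput = requests / seconds
throughput = 4859914 / 1800
throughput = 2699.95 requests/second

2699.95 requests/second


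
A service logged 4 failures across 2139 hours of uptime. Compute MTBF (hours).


Formula: MTBF = Total operating time / Number of failures
MTBF = 2139 / 4
MTBF = 534.75 hours

534.75 hours


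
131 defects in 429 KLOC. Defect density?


Defect density = defects / KLOC
Defect density = 131 / 429
Defect density = 0.305 defects/KLOC

0.305 defects/KLOC


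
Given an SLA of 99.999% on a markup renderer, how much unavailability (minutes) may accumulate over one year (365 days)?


Formula: allowed downtime = period * (100 - SLA) / 100
Period (year (365 days)) = 525600 minutes
Unavailability fraction = (100 - 99.999) / 100
Allowed downtime = 525600 * (100 - 99.999) / 100
Allowed downtime = 5.256 minutes

5.256 minutes


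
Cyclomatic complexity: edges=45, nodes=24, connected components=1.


Formula: V(G) = E - N + 2P
V(G) = 45 - 24 + 2*1
V(G) = 21 + 2
V(G) = 23

23


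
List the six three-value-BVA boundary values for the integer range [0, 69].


Range: [0, 69]
Boundaries: just below min, min, min+1, max-1, max, just above max
Values: [-1, 0, 1, 68, 69, 70]

[-1, 0, 1, 68, 69, 70]


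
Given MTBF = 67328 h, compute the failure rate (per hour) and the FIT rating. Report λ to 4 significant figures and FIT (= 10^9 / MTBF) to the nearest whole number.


Formula: λ = 1 / MTBF; FIT = λ × 1e9 = 1e9 / MTBF
λ = 1 / 67328 ≈ 1.485e-05 failures/hour
FIT = 1e9 / 67328 ≈ 14853 failures per 1e9 hours (nearest whole number)

λ = 1.485e-05 /h, FIT = 14853


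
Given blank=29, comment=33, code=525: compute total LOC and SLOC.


Total LOC = blank + comment + code
Total LOC = 29 + 33 + 525 = 587
SLOC (source only) = code = 525

Total LOC: 587, SLOC: 525


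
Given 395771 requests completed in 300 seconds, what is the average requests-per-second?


Formula: throughput = requests / seconds
throughput = 395771 / 300
throughput = 1319.24 requests/second

1319.24 requests/second


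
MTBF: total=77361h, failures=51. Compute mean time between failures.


Formula: MTBF = Total operating time / Number of failures
MTBF = 77361 / 51
MTBF = 1516.88 hours

1516.88 hours


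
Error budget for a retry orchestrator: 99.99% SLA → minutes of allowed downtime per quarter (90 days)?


Formula: allowed downtime = period * (100 - SLA) / 100
Period (quarter (90 days)) = 129600 minutes
Unavailability fraction = (100 - 99.99) / 100
Allowed downtime = 129600 * (100 - 99.99) / 100
Allowed downtime = 12.96 minutes

12.96 minutes


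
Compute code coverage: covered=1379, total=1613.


Coverage = covered / total * 100
Coverage = 1379 / 1613 * 100
Coverage = 85.49%

85.49%


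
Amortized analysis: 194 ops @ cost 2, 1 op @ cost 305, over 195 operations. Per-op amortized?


Formula: Amortized cost = Total cost / Operations
Total cost = (194 * 2) + (1 * 305)
Total cost = 388 + 305 = 693
Amortized = 693 / 195 = 3.5538

3.5538


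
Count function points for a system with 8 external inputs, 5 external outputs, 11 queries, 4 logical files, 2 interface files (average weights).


UFP = EI*4 + EO*5 + EQ*4 + ILF*10 + EIF*7
UFP = 8*4 + 5*5 + 11*4 + 4*10 + 2*7
UFP = 32 + 25 + 44 + 40 + 14
UFP = 155

155


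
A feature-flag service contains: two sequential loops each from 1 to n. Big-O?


Reasoning: sequential dominates: O(n) + O(n) = O(n)
Complexity: O(n)

O(n)


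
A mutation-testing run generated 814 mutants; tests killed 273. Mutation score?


Mutation score = killed / total * 100
Mutation score = 273 / 814 * 100
Mutation score = 33.54%

33.54%


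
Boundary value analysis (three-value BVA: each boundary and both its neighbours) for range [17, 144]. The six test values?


Range: [17, 144]
Boundaries: just below min, min, min+1, max-1, max, just above max
Values: [16, 17, 18, 143, 144, 145]

[16, 17, 18, 143, 144, 145]


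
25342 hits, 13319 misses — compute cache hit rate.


Formula: hit rate = hits / (hits + misses) * 100
hit rate = 25342 / (25342 + 13319) * 100
hit rate = 25342 / 38661 * 100
hit rate = 65.55%

65.55%


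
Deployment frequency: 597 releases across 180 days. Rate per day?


Formula: deployments per day = releases / days
= 597 / 180
= 3.317 deploys/day
(equivalently, 23.22 deploys/week)

3.317 deploys/day


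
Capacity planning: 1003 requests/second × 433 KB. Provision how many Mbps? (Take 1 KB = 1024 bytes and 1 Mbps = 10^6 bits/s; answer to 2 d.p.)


Formula: Mbps = payload_bytes * RPS * 8 / 1e6
Payload per request = 433 KB = 433 * 1024 = 443392 bytes
Total bytes/sec = 443392 * 1003 = 444722176
Total bits/sec = 444722176 * 8 = 3557777408
Mbps = 3557777408 / 1e6 = 3557.78

3557.78 Mbps


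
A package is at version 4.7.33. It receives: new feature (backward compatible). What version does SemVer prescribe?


Current: 4.7.33
Change category: 'new feature (backward compatible)' → minor bump
SemVer rule: minor bump → increment MINOR, reset PATCH to 0 (MAJOR unchanged)
New: 4.8.0

4.8.0


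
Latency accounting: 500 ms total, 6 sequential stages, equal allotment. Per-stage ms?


Formula: per_stage = total_budget / stages
per_stage = 500 / 6
per_stage = 83.33 ms

83.33 ms


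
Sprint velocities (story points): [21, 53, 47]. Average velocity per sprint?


Formula: Avg velocity = Total points / Number of sprints
Points: [21, 53, 47]
Sum = 21 + 53 + 47 = 121
Avg velocity = 121 / 3 = 40.33 points/sprint

40.33 points/sprint


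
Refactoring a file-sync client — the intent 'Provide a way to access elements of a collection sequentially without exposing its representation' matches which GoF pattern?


This matches the Iterator pattern

Iterator


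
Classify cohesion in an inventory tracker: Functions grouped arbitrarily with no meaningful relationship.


Reasoning: Worst: random grouping
Type: Coincidental cohesion

Coincidental cohesion


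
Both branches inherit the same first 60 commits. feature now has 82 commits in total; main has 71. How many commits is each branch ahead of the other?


Common ancestor: commit #60
feature commits after divergence: 82 - 60 = 22
main commits after divergence: 71 - 60 = 11
feature is 22 commits ahead of main
main is 11 commits ahead of feature

feature ahead: 22, main ahead: 11


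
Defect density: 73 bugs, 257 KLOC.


Defect density = defects / KLOC
Defect density = 73 / 257
Defect density = 0.284 defects/KLOC

0.284 defects/KLOC


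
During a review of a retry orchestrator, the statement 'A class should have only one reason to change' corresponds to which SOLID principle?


This describes the Single Responsibility Principle (SRP)

Single Responsibility Principle (SRP)


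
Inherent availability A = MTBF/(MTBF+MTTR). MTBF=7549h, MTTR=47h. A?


Availability = MTBF / (MTBF + MTTR)
Availability = 7549 / (7549 + 47)
Availability = 7549 / 7596
Availability = 99.3813%

99.3813%


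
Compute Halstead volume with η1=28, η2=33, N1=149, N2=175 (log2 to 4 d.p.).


Formula: V = N * log2(η), where N = N1 + N2 and η = η1 + η2
η = 28 + 33 = 61
N = 149 + 175 = 324
log2(61) ≈ 5.9307
V = 324 * 5.9307 = 1921.55

1921.55


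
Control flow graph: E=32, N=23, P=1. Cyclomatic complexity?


Formula: V(G) = E - N + 2P
V(G) = 32 - 23 + 2*1
V(G) = 9 + 2
V(G) = 11

11


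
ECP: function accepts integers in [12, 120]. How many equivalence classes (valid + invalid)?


Valid range: [12, 120]
Class 1: x < 12 — invalid
Class 2: 12 ≤ x ≤ 120 — valid
Class 3: x > 120 — invalid
Total equivalence classes: 3

3 equivalence classes


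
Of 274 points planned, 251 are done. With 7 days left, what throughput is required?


Formula: Required rate = Remaining points / Days left
Remaining = 274 - 251 = 23 points
Required rate = 23 / 7 = 3.29 points/day

3.29 points/day


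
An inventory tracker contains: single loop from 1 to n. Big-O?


Reasoning: one pass through n items
Complexity: O(n)

O(n)


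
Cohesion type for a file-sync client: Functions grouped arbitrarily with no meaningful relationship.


Reasoning: Worst: random grouping
Type: Coincidental cohesion

Coincidental cohesion


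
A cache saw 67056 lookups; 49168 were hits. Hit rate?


Formula: hit rate = hits / (hits + misses) * 100
hit rate = 49168 / (49168 + 17888) * 100
hit rate = 49168 / 67056 * 100
hit rate = 73.32%

73.32%


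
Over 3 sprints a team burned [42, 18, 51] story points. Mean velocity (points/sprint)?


Formula: Avg velocity = Total points / Number of sprints
Points: [42, 18, 51]
Sum = 42 + 18 + 51 = 111
Avg velocity = 111 / 3 = 37.0 points/sprint

37.0 points/sprint


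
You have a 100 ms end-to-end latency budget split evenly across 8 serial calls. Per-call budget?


Formula: per_stage = total_budget / stages
per_stage = 100 / 8
per_stage = 12.5 ms

12.5 ms


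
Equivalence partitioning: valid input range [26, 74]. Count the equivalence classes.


Valid range: [26, 74]
Class 1: x < 26 — invalid
Class 2: 26 ≤ x ≤ 74 — valid
Class 3: x > 74 — invalid
Total equivalence classes: 3

3 equivalence classes


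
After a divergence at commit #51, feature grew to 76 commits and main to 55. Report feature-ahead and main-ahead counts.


Common ancestor: commit #51
feature commits after divergence: 76 - 51 = 25
main commits after divergence: 55 - 51 = 4
feature is 25 commits ahead of main
main is 4 commits ahead of feature

feature ahead: 25, main ahead: 4


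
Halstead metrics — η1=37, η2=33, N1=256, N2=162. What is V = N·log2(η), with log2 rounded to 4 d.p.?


Formula: V = N * log2(η), where N = N1 + N2 and η = η1 + η2
η = 37 + 33 = 70
N = 256 + 162 = 418
log2(70) ≈ 6.1293
V = 418 * 6.1293 = 2562.05

2562.05


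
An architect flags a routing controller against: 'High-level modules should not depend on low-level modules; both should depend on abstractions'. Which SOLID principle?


This describes the Dependency Inversion Principle (DIP)

Dependency Inversion Principle (DIP)


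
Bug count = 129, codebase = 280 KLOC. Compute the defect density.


Defect density = defects / KLOC
Defect density = 129 / 280
Defect density = 0.461 defects/KLOC

0.461 defects/KLOC


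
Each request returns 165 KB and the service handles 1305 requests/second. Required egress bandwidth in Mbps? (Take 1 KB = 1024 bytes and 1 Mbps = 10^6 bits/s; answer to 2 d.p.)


Formula: Mbps = payload_bytes * RPS * 8 / 1e6
Payload per request = 165 KB = 165 * 1024 = 168960 bytes
Total bytes/sec = 168960 * 1305 = 220492800
Total bits/sec = 220492800 * 8 = 1763942400
Mbps = 1763942400 / 1e6 = 1763.94

1763.94 Mbps


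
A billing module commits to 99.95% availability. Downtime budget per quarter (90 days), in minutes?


Formula: allowed downtime = period * (100 - SLA) / 100
Period (quarter (90 days)) = 129600 minutes
Unavailability fraction = (100 - 99.95) / 100
Allowed downtime = 129600 * (100 - 99.95) / 100
Allowed downtime = 64.8 minutes

64.8 minutes


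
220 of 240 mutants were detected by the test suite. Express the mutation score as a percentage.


Mutation score = killed / total * 100
Mutation score = 220 / 240 * 100
Mutation score = 91.67%

91.67%


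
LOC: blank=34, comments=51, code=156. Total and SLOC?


Total LOC = blank + comment + code
Total LOC = 34 + 51 + 156 = 241
SLOC (source only) = code = 156

Total LOC: 241, SLOC: 156


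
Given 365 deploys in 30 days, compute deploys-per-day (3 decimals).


Formula: deployments per day = releases / days
= 365 / 30
= 12.167 deploys/day
(equivalently, 85.17 deploys/week)

12.167 deploys/day


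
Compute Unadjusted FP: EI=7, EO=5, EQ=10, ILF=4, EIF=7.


UFP = EI*4 + EO*5 + EQ*4 + ILF*10 + EIF*7
UFP = 7*4 + 5*5 + 10*4 + 4*10 + 7*7
UFP = 28 + 25 + 40 + 40 + 49
UFP = 182

182


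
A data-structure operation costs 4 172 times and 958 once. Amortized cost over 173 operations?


Formula: Amortized cost = Total cost / Operations
Total cost = (172 * 4) + (1 * 958)
Total cost = 688 + 958 = 1646
Amortized = 1646 / 173 = 9.5145

9.5145


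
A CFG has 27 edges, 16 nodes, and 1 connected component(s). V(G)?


Formula: V(G) = E - N + 2P
V(G) = 27 - 16 + 2*1
V(G) = 11 + 2
V(G) = 13

13


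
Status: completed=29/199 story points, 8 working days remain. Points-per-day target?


Formula: Required rate = Remaining points / Days left
Remaining = 199 - 29 = 170 points
Required rate = 170 / 8 = 21.25 points/day

21.25 points/day


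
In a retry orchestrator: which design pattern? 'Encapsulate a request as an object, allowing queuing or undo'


This matches the Command pattern

Command


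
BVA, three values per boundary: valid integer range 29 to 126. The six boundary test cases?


Range: [29, 126]
Boundaries: just below min, min, min+1, max-1, max, just above max
Values: [28, 29, 30, 125, 126, 127]

[28, 29, 30, 125, 126, 127]


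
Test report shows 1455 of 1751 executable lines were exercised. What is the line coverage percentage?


Coverage = covered / total * 100
Coverage = 1455 / 1751 * 100
Coverage = 83.1%

83.1%


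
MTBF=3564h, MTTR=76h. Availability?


Availability = MTBF / (MTBF + MTTR)
Availability = 3564 / (3564 + 76)
Availability = 3564 / 3640
Availability = 97.9121%

97.9121%


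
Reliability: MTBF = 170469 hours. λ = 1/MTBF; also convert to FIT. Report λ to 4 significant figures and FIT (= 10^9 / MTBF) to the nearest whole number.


Formula: λ = 1 / MTBF; FIT = λ × 1e9 = 1e9 / MTBF
λ = 1 / 170469 ≈ 5.866e-06 failures/hour
FIT = 1e9 / 170469 ≈ 5866 failures per 1e9 hours (nearest whole number)

λ = 5.866e-06 /h, FIT = 5866


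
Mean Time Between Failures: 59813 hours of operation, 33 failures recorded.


Formula: MTBF = Total operating time / Number of failures
MTBF = 59813 / 33
MTBF = 1812.52 hours

1812.52 hours


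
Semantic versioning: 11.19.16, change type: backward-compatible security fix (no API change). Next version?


Current: 11.19.16
Change category: 'backward-compatible security fix (no API change)' → patch bump
SemVer rule: patch bump → increment PATCH (MAJOR and MINOR unchanged)
New: 11.19.17

11.19.17


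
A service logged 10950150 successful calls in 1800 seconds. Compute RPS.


Formula: throughput = requests / seconds
throughput = 10950150 / 1800
throughput = 6083.42 requests/second

6083.42 requests/second


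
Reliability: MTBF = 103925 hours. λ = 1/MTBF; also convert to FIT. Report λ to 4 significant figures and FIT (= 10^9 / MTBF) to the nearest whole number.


Formula: λ = 1 / MTBF; FIT = λ × 1e9 = 1e9 / MTBF
λ = 1 / 103925 ≈ 9.622e-06 failures/hour
FIT = 1e9 / 103925 ≈ 9622 failures per 1e9 hours (nearest whole number)

λ = 9.622e-06 /h, FIT = 9622


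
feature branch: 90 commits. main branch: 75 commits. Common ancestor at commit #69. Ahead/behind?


Common ancestor: commit #69
feature commits after divergence: 90 - 69 = 21
main commits after divergence: 75 - 69 = 6
feature is 21 commits ahead of main
main is 6 commits ahead of feature

feature ahead: 21, main ahead: 6


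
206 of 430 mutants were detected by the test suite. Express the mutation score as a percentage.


Mutation score = killed / total * 100
Mutation score = 206 / 430 * 100
Mutation score = 47.91%

47.91%


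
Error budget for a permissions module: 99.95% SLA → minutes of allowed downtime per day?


Formula: allowed downtime = period * (100 - SLA) / 100
Period (day) = 1440 minutes
Unavailability fraction = (100 - 99.95) / 100
Allowed downtime = 1440 * (100 - 99.95) / 100
Allowed downtime = 0.72 minutes

0.72 minutes


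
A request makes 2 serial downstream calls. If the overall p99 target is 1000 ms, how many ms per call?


Formula: per_stage = total_budget / stages
per_stage = 1000 / 2
per_stage = 500.0 ms

500.0 ms


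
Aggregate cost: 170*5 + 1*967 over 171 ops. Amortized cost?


Formula: Amortized cost = Total cost / Operations
Total cost = (170 * 5) + (1 * 967)
Total cost = 850 + 967 = 1817
Amortized = 1817 / 171 = 10.6257

10.6257


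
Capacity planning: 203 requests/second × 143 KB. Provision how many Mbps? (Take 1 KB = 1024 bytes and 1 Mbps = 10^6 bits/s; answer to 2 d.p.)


Formula: Mbps = payload_bytes * RPS * 8 / 1e6
Payload per request = 143 KB = 143 * 1024 = 146432 bytes
Total bytes/sec = 146432 * 203 = 29725696
Total bits/sec = 29725696 * 8 = 237805568
Mbps = 237805568 / 1e6 = 237.81

237.81 Mbps


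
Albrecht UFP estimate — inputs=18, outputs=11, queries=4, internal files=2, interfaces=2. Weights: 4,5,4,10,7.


UFP = EI*4 + EO*5 + EQ*4 + ILF*10 + EIF*7
UFP = 18*4 + 11*5 + 4*4 + 2*10 + 2*7
UFP = 72 + 55 + 16 + 20 + 14
UFP = 177

177


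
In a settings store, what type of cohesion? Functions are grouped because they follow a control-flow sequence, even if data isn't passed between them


Reasoning: Grouped by order of execution within a routine, not by data flow
Type: Procedural cohesion

Procedural cohesion


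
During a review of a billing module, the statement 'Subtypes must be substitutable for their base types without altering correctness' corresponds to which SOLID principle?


This describes the Liskov Substitution Principle (LSP)

Liskov Substitution Principle (LSP)


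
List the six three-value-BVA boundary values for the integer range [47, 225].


Range: [47, 225]
Boundaries: just below min, min, min+1, max-1, max, just above max
Values: [46, 47, 48, 224, 225, 226]

[46, 47, 48, 224, 225, 226]


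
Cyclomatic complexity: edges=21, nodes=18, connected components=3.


Formula: V(G) = E - N + 2P
V(G) = 21 - 18 + 2*3
V(G) = 3 + 6
V(G) = 9

9


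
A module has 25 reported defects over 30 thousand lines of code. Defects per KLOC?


Defect density = defects / KLOC
Defect density = 25 / 30
Defect density = 0.833 defects/KLOC

0.833 defects/KLOC


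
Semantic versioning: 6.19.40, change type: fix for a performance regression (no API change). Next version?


Current: 6.19.40
Change category: 'fix for a performance regression (no API change)' → patch bump
SemVer rule: patch bump → increment PATCH (MAJOR and MINOR unchanged)
New: 6.19.41

6.19.41


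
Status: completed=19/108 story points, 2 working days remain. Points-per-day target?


Formula: Required rate = Remaining points / Days left
Remaining = 108 - 19 = 89 points
Required rate = 89 / 2 = 44.5 points/day

44.5 points/day


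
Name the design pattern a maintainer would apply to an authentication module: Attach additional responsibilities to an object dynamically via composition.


This matches the Decorator pattern

Decorator


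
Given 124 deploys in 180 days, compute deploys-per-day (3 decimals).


Formula: deployments per day = releases / days
= 124 / 180
= 0.689 deploys/day
(equivalently, 4.82 deploys/week)

0.689 deploys/day


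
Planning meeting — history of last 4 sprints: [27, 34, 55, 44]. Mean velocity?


Formula: Avg velocity = Total points / Number of sprints
Points: [27, 34, 55, 44]
Sum = 27 + 34 + 55 + 44 = 160
Avg velocity = 160 / 4 = 40.0 points/sprint

40.0 points/sprint
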